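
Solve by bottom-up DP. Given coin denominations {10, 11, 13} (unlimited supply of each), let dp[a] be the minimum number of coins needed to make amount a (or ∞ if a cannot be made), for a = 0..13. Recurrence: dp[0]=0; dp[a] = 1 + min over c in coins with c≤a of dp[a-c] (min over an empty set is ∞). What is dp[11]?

1

 a  0  1  2  3  4  5  6  7  8  9 10 11 12 13
dp  0  -  -  -  -  -  -  -  -  -  1  1  -  1
(- denotes ∞ / unreachable)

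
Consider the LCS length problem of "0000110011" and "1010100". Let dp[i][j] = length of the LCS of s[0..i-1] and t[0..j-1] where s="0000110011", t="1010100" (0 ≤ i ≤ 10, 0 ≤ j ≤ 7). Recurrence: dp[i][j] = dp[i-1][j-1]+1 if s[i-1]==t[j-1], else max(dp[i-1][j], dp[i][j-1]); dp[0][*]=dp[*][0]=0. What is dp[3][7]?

   ''  1  0  1  0  1  0  0
''  0  0  0  0  0  0  0  0
 0  0  0  1  1  1  1  1  1
 0  0  0  1  1  2  2  2  2
 0  0  0  1  1  2  2  3  3
 0  0  0  1  1  2  2  3  4
 1  0  1  1  2  2  3  3  4
 1  0  1  1  2  2  3  3  4
 0  0  1  2  2  3  3  4  4
 0  0  1  2  2  3  3  4  5
 1  0  1  2  3  3  4  4  5
 1  0  1  2  3  3  4  4  5

3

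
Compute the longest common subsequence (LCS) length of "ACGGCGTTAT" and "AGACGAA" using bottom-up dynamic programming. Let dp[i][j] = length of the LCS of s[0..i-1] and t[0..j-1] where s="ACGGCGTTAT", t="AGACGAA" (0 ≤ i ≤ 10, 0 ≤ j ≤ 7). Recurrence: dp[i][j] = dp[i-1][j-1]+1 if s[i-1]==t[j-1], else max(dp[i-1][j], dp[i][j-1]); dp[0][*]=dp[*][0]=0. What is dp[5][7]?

   ''  A  G  A  C  G  A  A
''  0  0  0  0  0  0  0  0
 A  0  1  1  1  1  1  1  1
 C  0  1  1  1  2  2  2  2
 G  0  1  2  2  2  3  3  3
 G  0  1  2  2  2  3  3  3
 C  0  1  2  2  3  3  3  3
 G  0  1  2  2  3  4  4  4
 T  0  1  2  2  3  4  4  4
 T  0  1  2  2  3  4  4  4
 A  0  1  2  3  3  4  5  5
 T  0  1  2  3  3  4  5  5

3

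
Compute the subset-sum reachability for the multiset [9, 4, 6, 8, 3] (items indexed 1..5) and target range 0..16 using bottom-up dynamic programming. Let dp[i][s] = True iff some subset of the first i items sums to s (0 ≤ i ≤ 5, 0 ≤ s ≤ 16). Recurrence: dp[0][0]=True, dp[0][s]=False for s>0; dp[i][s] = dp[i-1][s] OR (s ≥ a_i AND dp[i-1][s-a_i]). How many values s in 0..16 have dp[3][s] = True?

7

i\s   0   1   2   3   4   5   6   7   8   9  10  11  12  13  14  15  16
  0   T   F   F   F   F   F   F   F   F   F   F   F   F   F   F   F   F
  1   T   F   F   F   F   F   F   F   F   T   F   F   F   F   F   F   F
  2   T   F   F   F   T   F   F   F   F   T   F   F   F   T   F   F   F
  3   T   F   F   F   T   F   T   F   F   T   T   F   F   T   F   T   F
  4   T   F   F   F   T   F   T   F   T   T   T   F   T   T   T   T   F
  5   T   F   F   T   T   F   T   T   T   T   T   T   T   T   T   T   T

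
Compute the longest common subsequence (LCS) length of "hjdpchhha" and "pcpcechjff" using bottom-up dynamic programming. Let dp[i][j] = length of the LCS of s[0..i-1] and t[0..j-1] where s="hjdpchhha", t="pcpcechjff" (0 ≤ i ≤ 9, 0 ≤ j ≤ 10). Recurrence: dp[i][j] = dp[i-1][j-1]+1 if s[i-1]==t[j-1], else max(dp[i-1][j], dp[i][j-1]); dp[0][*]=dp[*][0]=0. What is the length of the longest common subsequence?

   ''  p  c  p  c  e  c  h  j  f  f
''  0  0  0  0  0  0  0  0  0  0  0
 h  0  0  0  0  0  0  0  1  1  1  1
 j  0  0  0  0  0  0  0  1  2  2  2
 d  0  0  0  0  0  0  0  1  2  2  2
 p  0  1  1  1  1  1  1  1  2  2  2
 c  0  1  2  2  2  2  2  2  2  2  2
 h  0  1  2  2  2  2  2  3  3  3  3
 h  0  1  2  2  2  2  2  3  3  3  3
 h  0  1  2  2  2  2  2  3  3  3  3
 a  0  1  2  2  2  2  2  3  3  3  3

3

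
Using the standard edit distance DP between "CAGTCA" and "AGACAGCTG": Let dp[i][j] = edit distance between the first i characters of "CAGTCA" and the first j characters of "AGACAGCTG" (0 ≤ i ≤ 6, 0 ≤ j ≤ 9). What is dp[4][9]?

5

   ''  A  G  A  C  A  G  C  T  G
''  0  1  2  3  4  5  6  7  8  9
 C  1  1  2  3  3  4  5  6  7  8
 A  2  1  2  2  3  3  4  5  6  7
 G  3  2  1  2  3  4  3  4  5  6
 T  4  3  2  2  3  4  4  4  4  5
 C  5  4  3  3  2  3  4  4  5  5
 A  6  5  4  3  3  2  3  4  5  6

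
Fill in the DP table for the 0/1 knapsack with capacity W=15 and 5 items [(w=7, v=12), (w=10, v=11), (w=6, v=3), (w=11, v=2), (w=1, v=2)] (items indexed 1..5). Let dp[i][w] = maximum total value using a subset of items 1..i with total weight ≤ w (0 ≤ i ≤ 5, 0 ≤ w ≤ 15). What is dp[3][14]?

15

i\w   0   1   2   3   4   5   6   7   8   9  10  11  12  13  14  15
  0   0   0   0   0   0   0   0   0   0   0   0   0   0   0   0   0
  1   0   0   0   0   0   0   0  12  12  12  12  12  12  12  12  12
  2   0   0   0   0   0   0   0  12  12  12  12  12  12  12  12  12
  3   0   0   0   0   0   0   3  12  12  12  12  12  12  15  15  15
  4   0   0   0   0   0   0   3  12  12  12  12  12  12  15  15  15
  5   0   2   2   2   2   2   3  12  14  14  14  14  14  15  17  17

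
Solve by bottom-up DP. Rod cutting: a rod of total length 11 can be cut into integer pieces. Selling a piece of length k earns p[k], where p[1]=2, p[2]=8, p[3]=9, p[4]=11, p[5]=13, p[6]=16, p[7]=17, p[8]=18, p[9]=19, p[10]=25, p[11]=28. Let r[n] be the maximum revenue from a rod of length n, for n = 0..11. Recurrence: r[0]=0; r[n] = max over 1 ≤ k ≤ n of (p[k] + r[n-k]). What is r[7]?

   n    0    1    2    3    4    5    6    7    8    9   10   11
r[n]    0    2    8   10   16   18   24   26   32   34   40   42

26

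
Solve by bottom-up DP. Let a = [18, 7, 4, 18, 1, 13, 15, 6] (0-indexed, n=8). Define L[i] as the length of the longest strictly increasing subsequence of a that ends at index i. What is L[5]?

2

   i    0    1    2    3    4    5    6    7
a[i]   18    7    4   18    1   13   15    6
L[i]    1    1    1    2    1    2    3    2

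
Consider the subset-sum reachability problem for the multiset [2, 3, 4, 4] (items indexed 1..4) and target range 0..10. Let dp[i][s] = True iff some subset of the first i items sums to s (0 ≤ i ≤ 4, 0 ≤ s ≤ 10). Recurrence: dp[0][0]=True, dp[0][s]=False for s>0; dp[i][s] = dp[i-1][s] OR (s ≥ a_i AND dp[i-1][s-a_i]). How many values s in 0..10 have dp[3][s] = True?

i\s   0   1   2   3   4   5   6   7   8   9  10
  0   T   F   F   F   F   F   F   F   F   F   F
  1   T   F   T   F   F   F   F   F   F   F   F
  2   T   F   T   T   F   T   F   F   F   F   F
  3   T   F   T   T   T   T   T   T   F   T   F
  4   T   F   T   T   T   T   T   T   T   T   T

8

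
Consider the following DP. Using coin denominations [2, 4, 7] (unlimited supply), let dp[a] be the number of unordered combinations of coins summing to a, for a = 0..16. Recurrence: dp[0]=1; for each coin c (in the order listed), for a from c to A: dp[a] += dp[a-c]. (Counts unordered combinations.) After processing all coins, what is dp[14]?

after  coin     0     1     2     3     4     5     6     7     8     9    10    11    12    13    14    15    16
          2     1     0     1     0     1     0     1     0     1     0     1     0     1     0     1     0     1
          4     1     0     1     0     2     0     2     0     3     0     3     0     4     0     4     0     5
          7     1     0     1     0     2     0     2     1     3     1     3     2     4     2     5     3     6

5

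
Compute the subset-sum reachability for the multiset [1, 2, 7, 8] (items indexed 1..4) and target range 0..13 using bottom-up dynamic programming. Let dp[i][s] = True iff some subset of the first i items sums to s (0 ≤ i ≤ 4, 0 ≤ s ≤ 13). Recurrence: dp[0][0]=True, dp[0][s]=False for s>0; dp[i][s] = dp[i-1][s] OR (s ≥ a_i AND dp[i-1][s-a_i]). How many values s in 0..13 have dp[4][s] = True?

i\s   0   1   2   3   4   5   6   7   8   9  10  11  12  13
  0   T   F   F   F   F   F   F   F   F   F   F   F   F   F
  1   T   T   F   F   F   F   F   F   F   F   F   F   F   F
  2   T   T   T   T   F   F   F   F   F   F   F   F   F   F
  3   T   T   T   T   F   F   F   T   T   T   T   F   F   F
  4   T   T   T   T   F   F   F   T   T   T   T   T   F   F

9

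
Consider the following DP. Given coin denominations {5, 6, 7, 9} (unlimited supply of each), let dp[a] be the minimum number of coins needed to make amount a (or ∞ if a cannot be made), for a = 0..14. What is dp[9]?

 a  0  1  2  3  4  5  6  7  8  9 10 11 12 13 14
dp  0  -  -  -  -  1  1  1  -  1  2  2  2  2  2
(- denotes ∞ / unreachable)

1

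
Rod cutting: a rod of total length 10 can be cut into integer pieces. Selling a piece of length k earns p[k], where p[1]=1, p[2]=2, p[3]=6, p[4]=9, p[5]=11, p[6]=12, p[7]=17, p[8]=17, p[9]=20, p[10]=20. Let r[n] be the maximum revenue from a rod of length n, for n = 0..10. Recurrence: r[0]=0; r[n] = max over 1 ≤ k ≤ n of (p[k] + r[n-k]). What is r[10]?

   n    0    1    2    3    4    5    6    7    8    9   10
r[n]    0    1    2    6    9   11   12   17   18   20   23

23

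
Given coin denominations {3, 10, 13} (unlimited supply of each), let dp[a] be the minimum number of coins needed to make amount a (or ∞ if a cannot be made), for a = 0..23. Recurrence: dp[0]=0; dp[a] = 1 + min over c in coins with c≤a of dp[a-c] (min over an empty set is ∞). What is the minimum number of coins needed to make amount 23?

 a  0  1  2  3  4  5  6  7  8  9 10 11 12 13 14 15 16 17 18 19 20 21 22 23
dp  0  -  -  1  -  -  2  -  -  3  1  -  4  1  -  5  2  -  6  3  2  7  4  2
(- denotes ∞ / unreachable)

2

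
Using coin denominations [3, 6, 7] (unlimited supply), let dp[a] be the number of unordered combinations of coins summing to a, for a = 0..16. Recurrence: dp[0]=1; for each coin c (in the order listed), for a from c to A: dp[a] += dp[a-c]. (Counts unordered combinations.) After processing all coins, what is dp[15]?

after  coin     0     1     2     3     4     5     6     7     8     9    10    11    12    13    14    15    16
          3     1     0     0     1     0     0     1     0     0     1     0     0     1     0     0     1     0
          6     1     0     0     1     0     0     2     0     0     2     0     0     3     0     0     3     0
          7     1     0     0     1     0     0     2     1     0     2     1     0     3     2     1     3     2

3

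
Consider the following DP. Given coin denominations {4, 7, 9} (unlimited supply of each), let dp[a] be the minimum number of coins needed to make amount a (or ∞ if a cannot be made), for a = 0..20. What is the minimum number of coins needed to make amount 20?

 a  0  1  2  3  4  5  6  7  8  9 10 11 12 13 14 15 16 17 18 19 20
dp  0  -  -  -  1  -  -  1  2  1  -  2  3  2  2  3  2  3  2  4  3
(- denotes ∞ / unreachable)

3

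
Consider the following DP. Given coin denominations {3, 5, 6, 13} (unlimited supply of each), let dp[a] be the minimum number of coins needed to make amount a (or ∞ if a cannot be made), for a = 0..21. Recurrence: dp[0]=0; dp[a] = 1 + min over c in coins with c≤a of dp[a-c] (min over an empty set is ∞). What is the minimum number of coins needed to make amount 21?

 a  0  1  2  3  4  5  6  7  8  9 10 11 12 13 14 15 16 17 18 19 20 21
dp  0  -  -  1  -  1  1  -  2  2  2  2  2  1  3  3  2  3  2  2  4  3
(- denotes ∞ / unreachable)

3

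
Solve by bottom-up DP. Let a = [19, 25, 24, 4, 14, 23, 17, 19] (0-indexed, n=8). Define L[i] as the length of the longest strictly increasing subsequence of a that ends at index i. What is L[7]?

4

   i    0    1    2    3    4    5    6    7
a[i]   19   25   24    4   14   23   17   19
L[i]    1    2    2    1    2    3    3    4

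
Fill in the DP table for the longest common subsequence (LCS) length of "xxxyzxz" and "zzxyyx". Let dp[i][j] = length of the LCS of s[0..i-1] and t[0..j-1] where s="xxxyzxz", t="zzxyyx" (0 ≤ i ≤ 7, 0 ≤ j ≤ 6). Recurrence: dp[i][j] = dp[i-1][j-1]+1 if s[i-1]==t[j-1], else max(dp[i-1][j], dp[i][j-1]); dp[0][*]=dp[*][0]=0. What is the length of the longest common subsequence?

   ''  z  z  x  y  y  x
''  0  0  0  0  0  0  0
 x  0  0  0  1  1  1  1
 x  0  0  0  1  1  1  2
 x  0  0  0  1  1  1  2
 y  0  0  0  1  2  2  2
 z  0  1  1  1  2  2  2
 x  0  1  1  2  2  2  3
 z  0  1  2  2  2  2  3

3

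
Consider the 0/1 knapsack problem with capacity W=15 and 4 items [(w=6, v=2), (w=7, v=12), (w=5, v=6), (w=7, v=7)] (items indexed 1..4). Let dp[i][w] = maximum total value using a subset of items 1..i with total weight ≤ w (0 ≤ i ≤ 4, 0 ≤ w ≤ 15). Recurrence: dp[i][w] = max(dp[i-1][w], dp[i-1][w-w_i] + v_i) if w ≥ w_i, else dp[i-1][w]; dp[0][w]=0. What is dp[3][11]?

12

i\w   0   1   2   3   4   5   6   7   8   9  10  11  12  13  14  15
  0   0   0   0   0   0   0   0   0   0   0   0   0   0   0   0   0
  1   0   0   0   0   0   0   2   2   2   2   2   2   2   2   2   2
  2   0   0   0   0   0   0   2  12  12  12  12  12  12  14  14  14
  3   0   0   0   0   0   6   6  12  12  12  12  12  18  18  18  18
  4   0   0   0   0   0   6   6  12  12  12  12  12  18  18  19  19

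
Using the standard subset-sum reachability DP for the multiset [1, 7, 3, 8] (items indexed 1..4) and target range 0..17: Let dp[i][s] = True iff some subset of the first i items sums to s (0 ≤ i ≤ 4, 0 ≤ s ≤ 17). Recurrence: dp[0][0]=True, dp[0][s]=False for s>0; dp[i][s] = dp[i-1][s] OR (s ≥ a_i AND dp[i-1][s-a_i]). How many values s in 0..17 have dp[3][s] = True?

8

i\s   0   1   2   3   4   5   6   7   8   9  10  11  12  13  14  15  16  17
  0   T   F   F   F   F   F   F   F   F   F   F   F   F   F   F   F   F   F
  1   T   T   F   F   F   F   F   F   F   F   F   F   F   F   F   F   F   F
  2   T   T   F   F   F   F   F   T   T   F   F   F   F   F   F   F   F   F
  3   T   T   F   T   T   F   F   T   T   F   T   T   F   F   F   F   F   F
  4   T   T   F   T   T   F   F   T   T   T   T   T   T   F   F   T   T   F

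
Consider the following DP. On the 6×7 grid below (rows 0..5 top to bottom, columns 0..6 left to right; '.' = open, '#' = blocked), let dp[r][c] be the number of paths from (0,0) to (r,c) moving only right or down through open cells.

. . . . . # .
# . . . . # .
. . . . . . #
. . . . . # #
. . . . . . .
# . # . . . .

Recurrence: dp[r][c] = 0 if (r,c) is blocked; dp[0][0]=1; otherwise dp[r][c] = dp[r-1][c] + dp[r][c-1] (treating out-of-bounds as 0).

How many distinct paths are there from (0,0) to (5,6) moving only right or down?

120

r\c   0   1   2   3   4   5   6
  0   1   1   1   1   1   0   0
  1   0   1   2   3   4   0   0
  2   0   1   3   6  10  10   0
  3   0   1   4  10  20   0   0
  4   0   1   5  15  35  35  35
  5   0   1   0  15  50  85 120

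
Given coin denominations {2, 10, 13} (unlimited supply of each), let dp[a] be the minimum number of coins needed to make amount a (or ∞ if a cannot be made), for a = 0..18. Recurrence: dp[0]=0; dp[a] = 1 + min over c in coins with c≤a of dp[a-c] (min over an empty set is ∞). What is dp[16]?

 a  0  1  2  3  4  5  6  7  8  9 10 11 12 13 14 15 16 17 18
dp  0  -  1  -  2  -  3  -  4  -  1  -  2  1  3  2  4  3  5
(- denotes ∞ / unreachable)

4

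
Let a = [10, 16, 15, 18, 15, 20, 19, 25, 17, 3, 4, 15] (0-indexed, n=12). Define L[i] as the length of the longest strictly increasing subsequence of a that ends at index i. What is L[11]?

   i    0    1    2    3    4    5    6    7    8    9   10   11
a[i]   10   16   15   18   15   20   19   25   17    3    4   15
L[i]    1    2    2    3    2    4    4    5    3    1    2    3

3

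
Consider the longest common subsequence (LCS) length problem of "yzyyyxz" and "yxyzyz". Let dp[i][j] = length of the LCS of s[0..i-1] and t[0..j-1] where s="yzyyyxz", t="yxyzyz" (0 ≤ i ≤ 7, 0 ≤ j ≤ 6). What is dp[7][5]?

   ''  y  x  y  z  y  z
''  0  0  0  0  0  0  0
 y  0  1  1  1  1  1  1
 z  0  1  1  1  2  2  2
 y  0  1  1  2  2  3  3
 y  0  1  1  2  2  3  3
 y  0  1  1  2  2  3  3
 x  0  1  2  2  2  3  3
 z  0  1  2  2  3  3  4

3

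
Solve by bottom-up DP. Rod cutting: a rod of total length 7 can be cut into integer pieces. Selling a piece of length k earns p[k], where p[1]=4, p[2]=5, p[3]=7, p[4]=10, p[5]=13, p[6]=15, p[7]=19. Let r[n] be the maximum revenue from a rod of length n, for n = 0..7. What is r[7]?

   n    0    1    2    3    4    5    6    7
r[n]    0    4    8   12   16   20   24   28

28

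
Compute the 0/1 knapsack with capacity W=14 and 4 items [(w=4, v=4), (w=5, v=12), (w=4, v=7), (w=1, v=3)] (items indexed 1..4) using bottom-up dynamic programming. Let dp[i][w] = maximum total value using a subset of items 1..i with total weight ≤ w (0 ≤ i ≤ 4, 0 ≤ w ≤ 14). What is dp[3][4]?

7

i\w   0   1   2   3   4   5   6   7   8   9  10  11  12  13  14
  0   0   0   0   0   0   0   0   0   0   0   0   0   0   0   0
  1   0   0   0   0   4   4   4   4   4   4   4   4   4   4   4
  2   0   0   0   0   4  12  12  12  12  16  16  16  16  16  16
  3   0   0   0   0   7  12  12  12  12  19  19  19  19  23  23
  4   0   3   3   3   7  12  15  15  15  19  22  22  22  23  26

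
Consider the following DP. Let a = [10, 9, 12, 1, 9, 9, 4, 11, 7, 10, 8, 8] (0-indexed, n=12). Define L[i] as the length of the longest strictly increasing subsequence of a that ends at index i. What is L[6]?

2

   i    0    1    2    3    4    5    6    7    8    9   10   11
a[i]   10    9   12    1    9    9    4   11    7   10    8    8
L[i]    1    1    2    1    2    2    2    3    3    4    4    4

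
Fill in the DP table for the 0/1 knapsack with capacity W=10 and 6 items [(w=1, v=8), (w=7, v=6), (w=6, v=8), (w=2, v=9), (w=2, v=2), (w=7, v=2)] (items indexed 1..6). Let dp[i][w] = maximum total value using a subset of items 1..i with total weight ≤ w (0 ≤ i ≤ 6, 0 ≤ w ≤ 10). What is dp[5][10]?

25

i\w   0   1   2   3   4   5   6   7   8   9  10
  0   0   0   0   0   0   0   0   0   0   0   0
  1   0   8   8   8   8   8   8   8   8   8   8
  2   0   8   8   8   8   8   8   8  14  14  14
  3   0   8   8   8   8   8   8  16  16  16  16
  4   0   8   9  17  17  17  17  17  17  25  25
  5   0   8   9  17  17  19  19  19  19  25  25
  6   0   8   9  17  17  19  19  19  19  25  25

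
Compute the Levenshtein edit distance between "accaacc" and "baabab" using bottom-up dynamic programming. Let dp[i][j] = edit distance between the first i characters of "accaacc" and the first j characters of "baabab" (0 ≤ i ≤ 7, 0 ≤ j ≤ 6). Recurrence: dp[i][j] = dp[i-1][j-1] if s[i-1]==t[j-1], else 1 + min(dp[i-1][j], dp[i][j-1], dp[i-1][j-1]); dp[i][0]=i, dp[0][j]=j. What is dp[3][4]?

   ''  b  a  a  b  a  b
''  0  1  2  3  4  5  6
 a  1  1  1  2  3  4  5
 c  2  2  2  2  3  4  5
 c  3  3  3  3  3  4  5
 a  4  4  3  3  4  3  4
 a  5  5  4  3  4  4  4
 c  6  6  5  4  4  5  5
 c  7  7  6  5  5  5  6

3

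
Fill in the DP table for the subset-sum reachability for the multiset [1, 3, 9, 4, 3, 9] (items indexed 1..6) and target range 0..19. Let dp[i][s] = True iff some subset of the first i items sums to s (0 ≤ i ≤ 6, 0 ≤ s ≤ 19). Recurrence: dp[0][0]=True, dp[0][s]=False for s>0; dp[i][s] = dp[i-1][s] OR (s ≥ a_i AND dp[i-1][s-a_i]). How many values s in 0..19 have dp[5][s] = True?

i\s   0   1   2   3   4   5   6   7   8   9  10  11  12  13  14  15  16  17  18  19
  0   T   F   F   F   F   F   F   F   F   F   F   F   F   F   F   F   F   F   F   F
  1   T   T   F   F   F   F   F   F   F   F   F   F   F   F   F   F   F   F   F   F
  2   T   T   F   T   T   F   F   F   F   F   F   F   F   F   F   F   F   F   F   F
  3   T   T   F   T   T   F   F   F   F   T   T   F   T   T   F   F   F   F   F   F
  4   T   T   F   T   T   T   F   T   T   T   T   F   T   T   T   F   T   T   F   F
  5   T   T   F   T   T   T   T   T   T   T   T   T   T   T   T   T   T   T   F   T
  6   T   T   F   T   T   T   T   T   T   T   T   T   T   T   T   T   T   T   T   T

18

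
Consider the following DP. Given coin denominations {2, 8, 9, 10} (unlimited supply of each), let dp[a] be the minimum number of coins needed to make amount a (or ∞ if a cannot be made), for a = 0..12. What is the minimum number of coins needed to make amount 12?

2

 a  0  1  2  3  4  5  6  7  8  9 10 11 12
dp  0  -  1  -  2  -  3  -  1  1  1  2  2
(- denotes ∞ / unreachable)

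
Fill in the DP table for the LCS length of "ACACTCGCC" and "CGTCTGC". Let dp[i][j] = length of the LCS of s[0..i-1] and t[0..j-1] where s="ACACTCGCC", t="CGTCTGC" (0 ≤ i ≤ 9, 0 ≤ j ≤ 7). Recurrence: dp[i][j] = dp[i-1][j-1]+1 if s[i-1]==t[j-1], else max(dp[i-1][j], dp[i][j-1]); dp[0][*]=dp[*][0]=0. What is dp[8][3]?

2

   ''  C  G  T  C  T  G  C
''  0  0  0  0  0  0  0  0
 A  0  0  0  0  0  0  0  0
 C  0  1  1  1  1  1  1  1
 A  0  1  1  1  1  1  1  1
 C  0  1  1  1  2  2  2  2
 T  0  1  1  2  2  3  3  3
 C  0  1  1  2  3  3  3  4
 G  0  1  2  2  3  3  4  4
 C  0  1  2  2  3  3  4  5
 C  0  1  2  2  3  3  4  5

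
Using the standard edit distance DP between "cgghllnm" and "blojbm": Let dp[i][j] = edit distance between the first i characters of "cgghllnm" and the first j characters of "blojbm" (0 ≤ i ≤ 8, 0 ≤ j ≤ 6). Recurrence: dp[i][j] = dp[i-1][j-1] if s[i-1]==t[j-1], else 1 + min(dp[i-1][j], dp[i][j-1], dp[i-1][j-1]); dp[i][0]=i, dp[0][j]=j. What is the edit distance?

   ''  b  l  o  j  b  m
''  0  1  2  3  4  5  6
 c  1  1  2  3  4  5  6
 g  2  2  2  3  4  5  6
 g  3  3  3  3  4  5  6
 h  4  4  4  4  4  5  6
 l  5  5  4  5  5  5  6
 l  6  6  5  5  6  6  6
 n  7  7  6  6  6  7  7
 m  8  8  7  7  7  7  7

7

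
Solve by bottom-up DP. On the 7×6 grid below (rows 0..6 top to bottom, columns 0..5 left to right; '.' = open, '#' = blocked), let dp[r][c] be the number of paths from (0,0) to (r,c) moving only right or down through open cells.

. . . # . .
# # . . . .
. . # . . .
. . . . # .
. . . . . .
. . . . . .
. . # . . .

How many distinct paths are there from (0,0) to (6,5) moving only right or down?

9

r\c   0   1   2   3   4   5
  0   1   1   1   0   0   0
  1   0   0   1   1   1   1
  2   0   0   0   1   2   3
  3   0   0   0   1   0   3
  4   0   0   0   1   1   4
  5   0   0   0   1   2   6
  6   0   0   0   1   3   9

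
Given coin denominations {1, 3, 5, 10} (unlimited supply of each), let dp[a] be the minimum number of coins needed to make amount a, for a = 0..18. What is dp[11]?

2

 a  0  1  2  3  4  5  6  7  8  9 10 11 12 13 14 15 16 17 18
dp  0  1  2  1  2  1  2  3  2  3  1  2  3  2  3  2  3  4  3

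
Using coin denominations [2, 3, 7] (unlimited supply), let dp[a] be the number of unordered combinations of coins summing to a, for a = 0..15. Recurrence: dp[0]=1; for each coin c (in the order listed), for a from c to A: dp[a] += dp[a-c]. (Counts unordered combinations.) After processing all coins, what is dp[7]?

2

after  coin     0     1     2     3     4     5     6     7     8     9    10    11    12    13    14    15
          2     1     0     1     0     1     0     1     0     1     0     1     0     1     0     1     0
          3     1     0     1     1     1     1     2     1     2     2     2     2     3     2     3     3
          7     1     0     1     1     1     1     2     2     2     3     3     3     4     4     5     5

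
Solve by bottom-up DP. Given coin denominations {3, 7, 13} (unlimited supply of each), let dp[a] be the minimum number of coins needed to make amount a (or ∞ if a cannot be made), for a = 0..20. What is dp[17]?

3

 a  0  1  2  3  4  5  6  7  8  9 10 11 12 13 14 15 16 17 18 19 20
dp  0  -  -  1  -  -  2  1  -  3  2  -  4  1  2  5  2  3  6  3  2
(- denotes ∞ / unreachable)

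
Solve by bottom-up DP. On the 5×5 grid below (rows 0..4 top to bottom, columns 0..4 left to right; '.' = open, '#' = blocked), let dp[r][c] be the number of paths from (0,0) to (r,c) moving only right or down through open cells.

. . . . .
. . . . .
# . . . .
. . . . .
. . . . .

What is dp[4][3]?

r\c   0   1   2   3   4
  0   1   1   1   1   1
  1   1   2   3   4   5
  2   0   2   5   9  14
  3   0   2   7  16  30
  4   0   2   9  25  55

25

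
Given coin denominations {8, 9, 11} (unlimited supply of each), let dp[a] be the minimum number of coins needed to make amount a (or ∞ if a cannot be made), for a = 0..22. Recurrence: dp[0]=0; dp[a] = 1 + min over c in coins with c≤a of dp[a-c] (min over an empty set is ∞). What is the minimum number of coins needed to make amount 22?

2

 a  0  1  2  3  4  5  6  7  8  9 10 11 12 13 14 15 16 17 18 19 20 21 22
dp  0  -  -  -  -  -  -  -  1  1  -  1  -  -  -  -  2  2  2  2  2  -  2
(- denotes ∞ / unreachable)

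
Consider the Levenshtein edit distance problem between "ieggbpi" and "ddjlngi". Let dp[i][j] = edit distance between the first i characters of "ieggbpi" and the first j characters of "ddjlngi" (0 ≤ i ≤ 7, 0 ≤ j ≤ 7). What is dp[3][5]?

   ''  d  d  j  l  n  g  i
''  0  1  2  3  4  5  6  7
 i  1  1  2  3  4  5  6  6
 e  2  2  2  3  4  5  6  7
 g  3  3  3  3  4  5  5  6
 g  4  4  4  4  4  5  5  6
 b  5  5  5  5  5  5  6  6
 p  6  6  6  6  6  6  6  7
 i  7  7  7  7  7  7  7  6

5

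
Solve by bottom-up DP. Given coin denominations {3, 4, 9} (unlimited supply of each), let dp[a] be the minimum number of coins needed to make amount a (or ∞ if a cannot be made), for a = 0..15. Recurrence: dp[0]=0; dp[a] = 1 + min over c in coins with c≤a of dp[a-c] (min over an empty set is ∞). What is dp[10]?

3

 a  0  1  2  3  4  5  6  7  8  9 10 11 12 13 14 15
dp  0  -  -  1  1  -  2  2  2  1  3  3  2  2  4  3
(- denotes ∞ / unreachable)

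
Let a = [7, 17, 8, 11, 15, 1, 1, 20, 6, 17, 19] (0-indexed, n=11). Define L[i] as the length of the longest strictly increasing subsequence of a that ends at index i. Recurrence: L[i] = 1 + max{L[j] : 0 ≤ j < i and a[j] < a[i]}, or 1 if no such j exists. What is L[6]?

   i    0    1    2    3    4    5    6    7    8    9   10
a[i]    7   17    8   11   15    1    1   20    6   17   19
L[i]    1    2    2    3    4    1    1    5    2    5    6

1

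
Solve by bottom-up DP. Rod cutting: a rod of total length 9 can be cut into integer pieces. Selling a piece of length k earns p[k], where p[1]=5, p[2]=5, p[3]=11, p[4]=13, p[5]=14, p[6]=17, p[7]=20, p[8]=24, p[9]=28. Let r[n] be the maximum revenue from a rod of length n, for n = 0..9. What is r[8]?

   n    0    1    2    3    4    5    6    7    8    9
r[n]    0    5   10   15   20   25   30   35   40   45

40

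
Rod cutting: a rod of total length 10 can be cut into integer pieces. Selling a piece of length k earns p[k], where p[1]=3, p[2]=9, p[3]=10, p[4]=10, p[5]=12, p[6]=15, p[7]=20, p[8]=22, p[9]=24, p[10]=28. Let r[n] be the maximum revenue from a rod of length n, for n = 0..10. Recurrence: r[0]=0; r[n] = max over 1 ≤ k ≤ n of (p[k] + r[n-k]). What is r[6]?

   n    0    1    2    3    4    5    6    7    8    9   10
r[n]    0    3    9   12   18   21   27   30   36   39   45

27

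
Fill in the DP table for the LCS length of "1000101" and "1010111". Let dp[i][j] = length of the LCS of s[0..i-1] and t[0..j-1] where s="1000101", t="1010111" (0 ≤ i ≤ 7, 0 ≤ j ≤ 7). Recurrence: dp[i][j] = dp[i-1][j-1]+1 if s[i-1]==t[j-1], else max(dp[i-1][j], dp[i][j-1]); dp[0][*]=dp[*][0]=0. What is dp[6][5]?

4

   ''  1  0  1  0  1  1  1
''  0  0  0  0  0  0  0  0
 1  0  1  1  1  1  1  1  1
 0  0  1  2  2  2  2  2  2
 0  0  1  2  2  3  3  3  3
 0  0  1  2  2  3  3  3  3
 1  0  1  2  3  3  4  4  4
 0  0  1  2  3  4  4  4  4
 1  0  1  2  3  4  5  5  5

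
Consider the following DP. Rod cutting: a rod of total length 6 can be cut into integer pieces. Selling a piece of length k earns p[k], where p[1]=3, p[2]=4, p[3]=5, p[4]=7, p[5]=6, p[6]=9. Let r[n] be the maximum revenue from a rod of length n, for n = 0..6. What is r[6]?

   n    0    1    2    3    4    5    6
r[n]    0    3    6    9   12   15   18

18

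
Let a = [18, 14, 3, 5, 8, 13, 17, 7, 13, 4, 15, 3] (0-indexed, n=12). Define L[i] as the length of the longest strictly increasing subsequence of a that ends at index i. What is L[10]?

5

   i    0    1    2    3    4    5    6    7    8    9   10   11
a[i]   18   14    3    5    8   13   17    7   13    4   15    3
L[i]    1    1    1    2    3    4    5    3    4    2    5    1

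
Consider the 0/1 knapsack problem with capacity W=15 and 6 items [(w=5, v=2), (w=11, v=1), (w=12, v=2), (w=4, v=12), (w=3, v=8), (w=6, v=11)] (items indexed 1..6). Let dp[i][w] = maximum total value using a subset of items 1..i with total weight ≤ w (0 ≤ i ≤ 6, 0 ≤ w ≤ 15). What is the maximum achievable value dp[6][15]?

31

i\w   0   1   2   3   4   5   6   7   8   9  10  11  12  13  14  15
  0   0   0   0   0   0   0   0   0   0   0   0   0   0   0   0   0
  1   0   0   0   0   0   2   2   2   2   2   2   2   2   2   2   2
  2   0   0   0   0   0   2   2   2   2   2   2   2   2   2   2   2
  3   0   0   0   0   0   2   2   2   2   2   2   2   2   2   2   2
  4   0   0   0   0  12  12  12  12  12  14  14  14  14  14  14  14
  5   0   0   0   8  12  12  12  20  20  20  20  20  22  22  22  22
  6   0   0   0   8  12  12  12  20  20  20  23  23  23  31  31  31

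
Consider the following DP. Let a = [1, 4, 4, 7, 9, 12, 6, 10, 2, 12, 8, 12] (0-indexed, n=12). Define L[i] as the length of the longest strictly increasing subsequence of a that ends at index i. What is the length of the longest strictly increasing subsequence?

6

   i    0    1    2    3    4    5    6    7    8    9   10   11
a[i]    1    4    4    7    9   12    6   10    2   12    8   12
L[i]    1    2    2    3    4    5    3    5    2    6    4    6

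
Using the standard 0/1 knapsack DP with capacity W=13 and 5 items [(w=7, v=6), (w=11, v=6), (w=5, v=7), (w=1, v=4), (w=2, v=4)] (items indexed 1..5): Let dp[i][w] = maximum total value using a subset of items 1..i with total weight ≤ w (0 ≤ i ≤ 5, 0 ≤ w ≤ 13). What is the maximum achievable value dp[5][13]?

17

i\w   0   1   2   3   4   5   6   7   8   9  10  11  12  13
  0   0   0   0   0   0   0   0   0   0   0   0   0   0   0
  1   0   0   0   0   0   0   0   6   6   6   6   6   6   6
  2   0   0   0   0   0   0   0   6   6   6   6   6   6   6
  3   0   0   0   0   0   7   7   7   7   7   7   7  13  13
  4   0   4   4   4   4   7  11  11  11  11  11  11  13  17
  5   0   4   4   8   8   8  11  11  15  15  15  15  15  17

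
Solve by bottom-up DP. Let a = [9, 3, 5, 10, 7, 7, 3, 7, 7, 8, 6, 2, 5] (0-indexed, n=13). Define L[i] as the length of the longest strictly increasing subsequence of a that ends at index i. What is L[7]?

3

   i    0    1    2    3    4    5    6    7    8    9   10   11   12
a[i]    9    3    5   10    7    7    3    7    7    8    6    2    5
L[i]    1    1    2    3    3    3    1    3    3    4    3    1    2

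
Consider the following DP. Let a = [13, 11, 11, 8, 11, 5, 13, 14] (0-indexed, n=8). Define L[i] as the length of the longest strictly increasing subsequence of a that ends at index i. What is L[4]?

   i    0    1    2    3    4    5    6    7
a[i]   13   11   11    8   11    5   13   14
L[i]    1    1    1    1    2    1    3    4

2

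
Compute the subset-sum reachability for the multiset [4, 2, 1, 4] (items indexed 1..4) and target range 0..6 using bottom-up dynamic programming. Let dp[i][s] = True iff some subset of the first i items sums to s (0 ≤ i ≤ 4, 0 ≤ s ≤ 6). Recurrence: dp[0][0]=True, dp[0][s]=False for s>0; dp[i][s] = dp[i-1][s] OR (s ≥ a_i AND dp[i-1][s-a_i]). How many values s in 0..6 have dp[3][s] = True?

i\s   0   1   2   3   4   5   6
  0   T   F   F   F   F   F   F
  1   T   F   F   F   T   F   F
  2   T   F   T   F   T   F   T
  3   T   T   T   T   T   T   T
  4   T   T   T   T   T   T   T

7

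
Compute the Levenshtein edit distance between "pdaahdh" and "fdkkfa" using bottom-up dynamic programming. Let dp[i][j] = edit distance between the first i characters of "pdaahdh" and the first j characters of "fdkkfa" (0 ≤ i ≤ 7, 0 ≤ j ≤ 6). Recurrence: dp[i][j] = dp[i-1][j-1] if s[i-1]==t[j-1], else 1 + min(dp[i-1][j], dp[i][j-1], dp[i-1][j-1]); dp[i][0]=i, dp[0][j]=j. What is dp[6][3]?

5

   ''  f  d  k  k  f  a
''  0  1  2  3  4  5  6
 p  1  1  2  3  4  5  6
 d  2  2  1  2  3  4  5
 a  3  3  2  2  3  4  4
 a  4  4  3  3  3  4  4
 h  5  5  4  4  4  4  5
 d  6  6  5  5  5  5  5
 h  7  7  6  6  6  6  6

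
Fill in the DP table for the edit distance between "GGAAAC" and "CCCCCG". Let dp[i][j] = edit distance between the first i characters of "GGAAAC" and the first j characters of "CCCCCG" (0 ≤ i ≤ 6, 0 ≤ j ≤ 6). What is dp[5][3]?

5

   ''  C  C  C  C  C  G
''  0  1  2  3  4  5  6
 G  1  1  2  3  4  5  5
 G  2  2  2  3  4  5  5
 A  3  3  3  3  4  5  6
 A  4  4  4  4  4  5  6
 A  5  5  5  5  5  5  6
 C  6  5  5  5  5  5  6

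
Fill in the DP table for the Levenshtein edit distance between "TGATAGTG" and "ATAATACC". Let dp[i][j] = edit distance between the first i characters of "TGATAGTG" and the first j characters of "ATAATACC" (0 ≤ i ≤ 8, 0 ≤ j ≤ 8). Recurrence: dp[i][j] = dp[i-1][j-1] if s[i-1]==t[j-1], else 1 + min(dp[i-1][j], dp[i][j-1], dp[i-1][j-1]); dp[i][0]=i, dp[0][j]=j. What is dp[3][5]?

3

   ''  A  T  A  A  T  A  C  C
''  0  1  2  3  4  5  6  7  8
 T  1  1  1  2  3  4  5  6  7
 G  2  2  2  2  3  4  5  6  7
 A  3  2  3  2  2  3  4  5  6
 T  4  3  2  3  3  2  3  4  5
 A  5  4  3  2  3  3  2  3  4
 G  6  5  4  3  3  4  3  3  4
 T  7  6  5  4  4  3  4  4  4
 G  8  7  6  5  5  4  4  5  5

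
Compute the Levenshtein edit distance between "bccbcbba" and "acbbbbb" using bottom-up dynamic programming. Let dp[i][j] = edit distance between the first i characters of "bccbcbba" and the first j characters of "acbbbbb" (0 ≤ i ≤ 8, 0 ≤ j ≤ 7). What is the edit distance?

4

   ''  a  c  b  b  b  b  b
''  0  1  2  3  4  5  6  7
 b  1  1  2  2  3  4  5  6
 c  2  2  1  2  3  4  5  6
 c  3  3  2  2  3  4  5  6
 b  4  4  3  2  2  3  4  5
 c  5  5  4  3  3  3  4  5
 b  6  6  5  4  3  3  3  4
 b  7  7  6  5  4  3  3  3
 a  8  7  7  6  5  4  4  4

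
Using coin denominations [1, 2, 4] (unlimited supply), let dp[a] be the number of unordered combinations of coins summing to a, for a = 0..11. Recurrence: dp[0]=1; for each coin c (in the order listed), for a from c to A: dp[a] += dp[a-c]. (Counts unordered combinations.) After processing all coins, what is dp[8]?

after  coin     0     1     2     3     4     5     6     7     8     9    10    11
          1     1     1     1     1     1     1     1     1     1     1     1     1
          2     1     1     2     2     3     3     4     4     5     5     6     6
          4     1     1     2     2     4     4     6     6     9     9    12    12

9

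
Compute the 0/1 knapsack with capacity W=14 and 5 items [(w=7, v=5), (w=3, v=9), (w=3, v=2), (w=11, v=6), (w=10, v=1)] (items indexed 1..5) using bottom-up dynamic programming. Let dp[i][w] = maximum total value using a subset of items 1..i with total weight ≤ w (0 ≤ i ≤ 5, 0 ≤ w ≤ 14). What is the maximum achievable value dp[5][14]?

16

i\w   0   1   2   3   4   5   6   7   8   9  10  11  12  13  14
  0   0   0   0   0   0   0   0   0   0   0   0   0   0   0   0
  1   0   0   0   0   0   0   0   5   5   5   5   5   5   5   5
  2   0   0   0   9   9   9   9   9   9   9  14  14  14  14  14
  3   0   0   0   9   9   9  11  11  11  11  14  14  14  16  16
  4   0   0   0   9   9   9  11  11  11  11  14  14  14  16  16
  5   0   0   0   9   9   9  11  11  11  11  14  14  14  16  16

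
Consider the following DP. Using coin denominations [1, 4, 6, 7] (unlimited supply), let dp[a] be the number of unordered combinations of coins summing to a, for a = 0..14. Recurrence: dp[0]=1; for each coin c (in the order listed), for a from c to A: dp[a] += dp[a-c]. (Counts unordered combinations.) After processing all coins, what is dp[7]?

4

after  coin     0     1     2     3     4     5     6     7     8     9    10    11    12    13    14
          1     1     1     1     1     1     1     1     1     1     1     1     1     1     1     1
          4     1     1     1     1     2     2     2     2     3     3     3     3     4     4     4
          6     1     1     1     1     2     2     3     3     4     4     5     5     7     7     8
          7     1     1     1     1     2     2     3     4     5     5     6     7     9    10    12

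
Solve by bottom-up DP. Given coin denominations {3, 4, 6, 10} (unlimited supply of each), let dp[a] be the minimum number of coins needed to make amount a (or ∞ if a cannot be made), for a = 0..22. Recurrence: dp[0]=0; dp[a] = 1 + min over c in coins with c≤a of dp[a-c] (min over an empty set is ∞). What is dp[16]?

2

 a  0  1  2  3  4  5  6  7  8  9 10 11 12 13 14 15 16 17 18 19 20 21 22
dp  0  -  -  1  1  -  1  2  2  2  1  3  2  2  2  3  2  3  3  3  2  4  3
(- denotes ∞ / unreachable)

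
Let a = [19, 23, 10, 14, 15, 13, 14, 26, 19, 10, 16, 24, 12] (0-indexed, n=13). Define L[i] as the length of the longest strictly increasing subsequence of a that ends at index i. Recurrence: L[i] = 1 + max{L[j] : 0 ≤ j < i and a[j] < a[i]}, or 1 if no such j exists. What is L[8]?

   i    0    1    2    3    4    5    6    7    8    9   10   11   12
a[i]   19   23   10   14   15   13   14   26   19   10   16   24   12
L[i]    1    2    1    2    3    2    3    4    4    1    4    5    2

4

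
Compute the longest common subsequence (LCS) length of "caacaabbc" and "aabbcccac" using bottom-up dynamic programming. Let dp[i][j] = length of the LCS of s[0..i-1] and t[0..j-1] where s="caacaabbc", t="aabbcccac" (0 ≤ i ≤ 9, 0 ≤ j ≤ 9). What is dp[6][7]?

3

   ''  a  a  b  b  c  c  c  a  c
''  0  0  0  0  0  0  0  0  0  0
 c  0  0  0  0  0  1  1  1  1  1
 a  0  1  1  1  1  1  1  1  2  2
 a  0  1  2  2  2  2  2  2  2  2
 c  0  1  2  2  2  3  3  3  3  3
 a  0  1  2  2  2  3  3  3  4  4
 a  0  1  2  2  2  3  3  3  4  4
 b  0  1  2  3  3  3  3  3  4  4
 b  0  1  2  3  4  4  4  4  4  4
 c  0  1  2  3  4  5  5  5  5  5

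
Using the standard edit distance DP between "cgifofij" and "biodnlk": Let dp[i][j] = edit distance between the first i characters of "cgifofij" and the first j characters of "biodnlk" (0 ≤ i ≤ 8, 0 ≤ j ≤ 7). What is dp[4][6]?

6

   ''  b  i  o  d  n  l  k
''  0  1  2  3  4  5  6  7
 c  1  1  2  3  4  5  6  7
 g  2  2  2  3  4  5  6  7
 i  3  3  2  3  4  5  6  7
 f  4  4  3  3  4  5  6  7
 o  5  5  4  3  4  5  6  7
 f  6  6  5  4  4  5  6  7
 i  7  7  6  5  5  5  6  7
 j  8  8  7  6  6  6  6  7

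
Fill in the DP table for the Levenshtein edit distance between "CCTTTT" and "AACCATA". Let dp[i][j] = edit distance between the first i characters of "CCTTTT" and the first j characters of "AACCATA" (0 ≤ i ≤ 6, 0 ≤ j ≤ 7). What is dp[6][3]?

6

   ''  A  A  C  C  A  T  A
''  0  1  2  3  4  5  6  7
 C  1  1  2  2  3  4  5  6
 C  2  2  2  2  2  3  4  5
 T  3  3  3  3  3  3  3  4
 T  4  4  4  4  4  4  3  4
 T  5  5  5  5  5  5  4  4
 T  6  6  6  6  6  6  5  5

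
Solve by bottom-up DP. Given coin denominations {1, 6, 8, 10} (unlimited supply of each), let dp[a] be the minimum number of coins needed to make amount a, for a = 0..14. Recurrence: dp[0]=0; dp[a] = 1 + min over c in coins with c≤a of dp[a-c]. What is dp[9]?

 a  0  1  2  3  4  5  6  7  8  9 10 11 12 13 14
dp  0  1  2  3  4  5  1  2  1  2  1  2  2  3  2

2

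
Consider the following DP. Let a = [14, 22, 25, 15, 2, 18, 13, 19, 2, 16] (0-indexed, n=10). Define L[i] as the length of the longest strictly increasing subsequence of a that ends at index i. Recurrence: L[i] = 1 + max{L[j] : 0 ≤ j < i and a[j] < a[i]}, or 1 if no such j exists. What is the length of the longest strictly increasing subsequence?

4

   i    0    1    2    3    4    5    6    7    8    9
a[i]   14   22   25   15    2   18   13   19    2   16
L[i]    1    2    3    2    1    3    2    4    1    3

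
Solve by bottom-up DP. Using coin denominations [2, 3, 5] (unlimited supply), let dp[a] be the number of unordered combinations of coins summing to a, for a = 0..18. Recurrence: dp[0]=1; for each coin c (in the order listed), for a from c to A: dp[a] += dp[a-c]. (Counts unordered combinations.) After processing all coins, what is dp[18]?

9

after  coin     0     1     2     3     4     5     6     7     8     9    10    11    12    13    14    15    16    17    18
          2     1     0     1     0     1     0     1     0     1     0     1     0     1     0     1     0     1     0     1
          3     1     0     1     1     1     1     2     1     2     2     2     2     3     2     3     3     3     3     4
          5     1     0     1     1     1     2     2     2     3     3     4     4     5     5     6     7     7     8     9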